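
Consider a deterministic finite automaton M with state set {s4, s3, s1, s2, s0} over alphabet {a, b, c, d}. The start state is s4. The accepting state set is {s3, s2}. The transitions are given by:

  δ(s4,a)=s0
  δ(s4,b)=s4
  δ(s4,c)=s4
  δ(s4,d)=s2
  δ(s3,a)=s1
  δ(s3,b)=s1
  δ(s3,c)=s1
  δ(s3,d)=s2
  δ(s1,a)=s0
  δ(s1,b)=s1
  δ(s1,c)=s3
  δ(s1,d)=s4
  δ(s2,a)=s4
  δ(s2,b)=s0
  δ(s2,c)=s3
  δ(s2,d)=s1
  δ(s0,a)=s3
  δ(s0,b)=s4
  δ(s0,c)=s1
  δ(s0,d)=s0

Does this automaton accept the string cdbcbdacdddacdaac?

No

start at s4
read 'c': s4 → s4
read 'd': s4 → s2
read 'b': s2 → s0
read 'c': s0 → s1
read 'b': s1 → s1
read 'd': s1 → s4
read 'a': s4 → s0
read 'c': s0 → s1
read 'd': s1 → s4
read 'd': s4 → s2
read 'd': s2 → s1
read 'a': s1 → s0
read 'c': s0 → s1
read 'd': s1 → s4
read 'a': s4 → s0
read 'a': s0 → s3
read 'c': s3 → s1
End state s1 is not accepting.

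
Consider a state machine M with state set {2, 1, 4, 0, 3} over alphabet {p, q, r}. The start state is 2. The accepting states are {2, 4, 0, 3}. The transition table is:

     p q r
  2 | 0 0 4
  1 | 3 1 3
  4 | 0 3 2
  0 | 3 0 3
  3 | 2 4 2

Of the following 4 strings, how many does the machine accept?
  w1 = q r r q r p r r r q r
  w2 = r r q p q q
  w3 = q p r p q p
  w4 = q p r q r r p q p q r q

4

w1: Trace: 2 -q-> 0 -r-> 3 -r-> 2 -q-> 0 -r-> 3 -p-> 2 -r-> 4 -r-> 2 -r-> 4 -q-> 3 -r-> 2  → end 2, accepted
w2: Trace: 2 -r-> 4 -r-> 2 -q-> 0 -p-> 3 -q-> 4 -q-> 3  → end 3, accepted
w3: Trace: 2 -q-> 0 -p-> 3 -r-> 2 -p-> 0 -q-> 0 -p-> 3  → end 3, accepted
w4: Trace: 2 -q-> 0 -p-> 3 -r-> 2 -q-> 0 -r-> 3 -r-> 2 -p-> 0 -q-> 0 -p-> 3 -q-> 4 -r-> 2 -q-> 0  → end 0, accepted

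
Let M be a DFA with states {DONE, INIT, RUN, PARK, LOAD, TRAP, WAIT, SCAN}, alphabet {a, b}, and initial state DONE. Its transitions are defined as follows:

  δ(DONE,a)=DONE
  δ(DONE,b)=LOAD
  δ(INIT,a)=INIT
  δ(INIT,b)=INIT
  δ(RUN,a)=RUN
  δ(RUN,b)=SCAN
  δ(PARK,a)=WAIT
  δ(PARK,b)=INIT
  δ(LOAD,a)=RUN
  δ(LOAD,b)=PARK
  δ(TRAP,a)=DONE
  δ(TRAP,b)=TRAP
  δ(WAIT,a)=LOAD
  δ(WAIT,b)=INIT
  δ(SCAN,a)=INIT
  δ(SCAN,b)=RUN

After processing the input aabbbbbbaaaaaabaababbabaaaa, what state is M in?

INIT

Trace: DONE -a-> DONE -a-> DONE -b-> LOAD -b-> PARK -b-> INIT -b-> INIT -b-> INIT -b-> INIT -a-> INIT -a-> INIT -a-> INIT -a-> INIT -a-> INIT -a-> INIT -b-> INIT -a-> INIT -a-> INIT -b-> INIT -a-> INIT -b-> INIT -b-> INIT -a-> INIT -b-> INIT -a-> INIT -a-> INIT -a-> INIT -a-> INIT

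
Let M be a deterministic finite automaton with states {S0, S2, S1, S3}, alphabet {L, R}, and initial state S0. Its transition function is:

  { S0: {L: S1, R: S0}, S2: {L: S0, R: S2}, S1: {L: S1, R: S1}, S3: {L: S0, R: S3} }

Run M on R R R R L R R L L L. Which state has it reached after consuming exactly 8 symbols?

start at S0
read 'R': S0 → S0
read 'R': S0 → S0
read 'R': S0 → S0
read 'R': S0 → S0
read 'L': S0 → S1
read 'R': S1 → S1
read 'R': S1 → S1
read 'L': S1 → S1
After 8 symbols: S1.

S1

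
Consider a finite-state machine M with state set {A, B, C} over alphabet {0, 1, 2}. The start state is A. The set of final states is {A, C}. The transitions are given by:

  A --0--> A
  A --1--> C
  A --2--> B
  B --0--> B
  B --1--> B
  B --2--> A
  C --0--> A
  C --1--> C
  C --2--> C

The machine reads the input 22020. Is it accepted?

Trace: A -2-> B -2-> A -0-> A -2-> B -0-> B
End state B is not accepting.

No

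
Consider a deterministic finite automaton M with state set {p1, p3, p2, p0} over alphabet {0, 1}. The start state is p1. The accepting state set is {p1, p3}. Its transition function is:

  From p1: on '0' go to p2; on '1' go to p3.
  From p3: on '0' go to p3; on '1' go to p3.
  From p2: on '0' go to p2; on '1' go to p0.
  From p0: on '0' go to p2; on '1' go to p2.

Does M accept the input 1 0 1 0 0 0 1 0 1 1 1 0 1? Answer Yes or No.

Yes

Trace: p1 -1-> p3 -0-> p3 -1-> p3 -0-> p3 -0-> p3 -0-> p3 -1-> p3 -0-> p3 -1-> p3 -1-> p3 -1-> p3 -0-> p3 -1-> p3
End state p3 is accepting.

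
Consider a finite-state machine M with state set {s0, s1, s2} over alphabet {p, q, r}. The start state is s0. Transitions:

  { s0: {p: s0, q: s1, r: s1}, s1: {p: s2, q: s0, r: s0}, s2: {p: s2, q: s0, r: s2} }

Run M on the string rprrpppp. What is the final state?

s2

Trace: s0 -r-> s1 -p-> s2 -r-> s2 -r-> s2 -p-> s2 -p-> s2 -p-> s2 -p-> s2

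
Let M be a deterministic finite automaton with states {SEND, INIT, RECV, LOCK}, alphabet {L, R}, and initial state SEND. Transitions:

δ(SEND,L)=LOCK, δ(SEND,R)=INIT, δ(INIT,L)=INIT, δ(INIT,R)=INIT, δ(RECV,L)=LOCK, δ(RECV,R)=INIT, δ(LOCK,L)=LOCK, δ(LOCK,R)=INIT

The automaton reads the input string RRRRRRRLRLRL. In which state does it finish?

INIT

SEND → INIT → INIT → INIT → INIT → INIT → INIT → INIT → INIT → INIT → INIT → INIT → INIT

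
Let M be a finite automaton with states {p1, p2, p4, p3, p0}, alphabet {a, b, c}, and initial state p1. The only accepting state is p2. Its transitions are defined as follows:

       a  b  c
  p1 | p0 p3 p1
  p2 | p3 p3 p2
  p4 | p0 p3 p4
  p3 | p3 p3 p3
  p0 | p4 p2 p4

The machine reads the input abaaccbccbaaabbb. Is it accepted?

start at p1
read 'a': p1 → p0
read 'b': p0 → p2
read 'a': p2 → p3
read 'a': p3 → p3
read 'c': p3 → p3
read 'c': p3 → p3
read 'b': p3 → p3
read 'c': p3 → p3
read 'c': p3 → p3
read 'b': p3 → p3
read 'a': p3 → p3
read 'a': p3 → p3
read 'a': p3 → p3
read 'b': p3 → p3
read 'b': p3 → p3
read 'b': p3 → p3
End state p3 is not accepting.

No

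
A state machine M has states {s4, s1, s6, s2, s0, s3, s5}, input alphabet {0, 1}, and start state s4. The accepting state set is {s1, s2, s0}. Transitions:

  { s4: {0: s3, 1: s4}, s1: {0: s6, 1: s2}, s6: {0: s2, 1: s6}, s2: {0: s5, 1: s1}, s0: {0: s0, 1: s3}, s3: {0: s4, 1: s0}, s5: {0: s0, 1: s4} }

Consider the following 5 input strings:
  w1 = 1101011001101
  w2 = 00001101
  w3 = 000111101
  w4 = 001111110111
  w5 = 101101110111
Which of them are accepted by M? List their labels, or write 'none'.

w2, w4, w5

w1: Trace: s4 -1-> s4 -1-> s4 -0-> s3 -1-> s0 -0-> s0 -1-> s3 -1-> s0 -0-> s0 -0-> s0 -1-> s3 -1-> s0 -0-> s0 -1-> s3  → end s3, rejected
w2: Trace: s4 -0-> s3 -0-> s4 -0-> s3 -0-> s4 -1-> s4 -1-> s4 -0-> s3 -1-> s0  → end s0, accepted
w3: Trace: s4 -0-> s3 -0-> s4 -0-> s3 -1-> s0 -1-> s3 -1-> s0 -1-> s3 -0-> s4 -1-> s4  → end s4, rejected
w4: Trace: s4 -0-> s3 -0-> s4 -1-> s4 -1-> s4 -1-> s4 -1-> s4 -1-> s4 -1-> s4 -0-> s3 -1-> s0 -1-> s3 -1-> s0  → end s0, accepted
w5: Trace: s4 -1-> s4 -0-> s3 -1-> s0 -1-> s3 -0-> s4 -1-> s4 -1-> s4 -1-> s4 -0-> s3 -1-> s0 -1-> s3 -1-> s0  → end s0, accepted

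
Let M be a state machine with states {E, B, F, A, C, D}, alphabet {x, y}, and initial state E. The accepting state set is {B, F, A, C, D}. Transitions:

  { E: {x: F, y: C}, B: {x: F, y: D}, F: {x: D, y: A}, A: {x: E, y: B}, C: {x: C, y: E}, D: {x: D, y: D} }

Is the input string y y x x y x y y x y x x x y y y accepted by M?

Yes

start at E
read 'y': E → C
read 'y': C → E
read 'x': E → F
read 'x': F → D
read 'y': D → D
read 'x': D → D
read 'y': D → D
read 'y': D → D
read 'x': D → D
read 'y': D → D
read 'x': D → D
read 'x': D → D
read 'x': D → D
read 'y': D → D
read 'y': D → D
read 'y': D → D
End state D is accepting.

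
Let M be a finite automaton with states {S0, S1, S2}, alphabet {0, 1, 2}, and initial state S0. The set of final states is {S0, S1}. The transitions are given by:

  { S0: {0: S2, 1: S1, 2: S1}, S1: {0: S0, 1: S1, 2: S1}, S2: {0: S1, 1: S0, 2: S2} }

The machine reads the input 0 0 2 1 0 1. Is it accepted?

Yes

Trace: S0 -0-> S2 -0-> S1 -2-> S1 -1-> S1 -0-> S0 -1-> S1
End state S1 is accepting.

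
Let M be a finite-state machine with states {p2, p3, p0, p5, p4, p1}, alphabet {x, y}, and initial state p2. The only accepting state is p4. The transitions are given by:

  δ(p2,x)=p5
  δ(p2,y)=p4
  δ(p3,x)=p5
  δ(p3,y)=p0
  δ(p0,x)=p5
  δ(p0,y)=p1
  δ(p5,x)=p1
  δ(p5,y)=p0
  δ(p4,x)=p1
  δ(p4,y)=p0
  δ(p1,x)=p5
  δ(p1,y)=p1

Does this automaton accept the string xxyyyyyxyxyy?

No

p2 → p5 → p1 → p1 → p1 → p1 → p1 → p1 → p5 → p0 → p5 → p0 → p1
End state p1 is not accepting.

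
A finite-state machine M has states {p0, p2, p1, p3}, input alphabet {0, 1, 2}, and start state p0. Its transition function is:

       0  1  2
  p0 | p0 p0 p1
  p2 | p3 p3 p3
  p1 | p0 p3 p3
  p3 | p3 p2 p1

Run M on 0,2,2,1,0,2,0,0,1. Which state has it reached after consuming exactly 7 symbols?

start at p0
read '0': p0 → p0
read '2': p0 → p1
read '2': p1 → p3
read '1': p3 → p2
read '0': p2 → p3
read '2': p3 → p1
read '0': p1 → p0
After 7 symbols: p0.

p0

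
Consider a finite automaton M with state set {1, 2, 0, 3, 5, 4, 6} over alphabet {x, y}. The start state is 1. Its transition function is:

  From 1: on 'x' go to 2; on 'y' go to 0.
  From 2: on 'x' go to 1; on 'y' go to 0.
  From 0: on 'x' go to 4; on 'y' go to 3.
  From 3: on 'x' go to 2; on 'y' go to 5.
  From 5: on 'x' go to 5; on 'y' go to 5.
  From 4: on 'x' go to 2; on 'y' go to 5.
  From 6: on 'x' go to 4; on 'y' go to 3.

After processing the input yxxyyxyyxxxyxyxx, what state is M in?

5

Trace: 1 -y-> 0 -x-> 4 -x-> 2 -y-> 0 -y-> 3 -x-> 2 -y-> 0 -y-> 3 -x-> 2 -x-> 1 -x-> 2 -y-> 0 -x-> 4 -y-> 5 -x-> 5 -x-> 5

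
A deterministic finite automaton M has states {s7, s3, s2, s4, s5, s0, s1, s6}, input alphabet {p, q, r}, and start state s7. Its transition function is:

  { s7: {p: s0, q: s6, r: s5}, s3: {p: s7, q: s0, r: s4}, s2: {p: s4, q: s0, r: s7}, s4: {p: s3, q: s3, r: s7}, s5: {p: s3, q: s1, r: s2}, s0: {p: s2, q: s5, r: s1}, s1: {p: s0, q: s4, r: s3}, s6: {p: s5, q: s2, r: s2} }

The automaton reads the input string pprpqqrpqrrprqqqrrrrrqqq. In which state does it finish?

s3

s7 → s0 → s2 → s7 → s0 → s5 → s1 → s3 → s7 → s6 → s2 → s7 → s0 → s1 → s4 → s3 → s0 → s1 → s3 → s4 → s7 → s5 → s1 → s4 → s3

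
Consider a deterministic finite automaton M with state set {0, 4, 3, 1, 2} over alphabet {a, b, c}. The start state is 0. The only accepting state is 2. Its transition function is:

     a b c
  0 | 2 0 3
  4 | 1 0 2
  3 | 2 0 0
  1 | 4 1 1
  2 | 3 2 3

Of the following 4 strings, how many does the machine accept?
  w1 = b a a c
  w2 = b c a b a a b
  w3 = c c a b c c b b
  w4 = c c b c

1

w1:
  start at 0
  read 'b': 0 → 0
  read 'a': 0 → 2
  read 'a': 2 → 3
  read 'c': 3 → 0
  end 0, rejected
w2:
  start at 0
  read 'b': 0 → 0
  read 'c': 0 → 3
  read 'a': 3 → 2
  read 'b': 2 → 2
  read 'a': 2 → 3
  read 'a': 3 → 2
  read 'b': 2 → 2
  end 2, accepted
w3:
  start at 0
  read 'c': 0 → 3
  read 'c': 3 → 0
  read 'a': 0 → 2
  read 'b': 2 → 2
  read 'c': 2 → 3
  read 'c': 3 → 0
  read 'b': 0 → 0
  read 'b': 0 → 0
  end 0, rejected
w4:
  start at 0
  read 'c': 0 → 3
  read 'c': 3 → 0
  read 'b': 0 → 0
  read 'c': 0 → 3
  end 3, rejected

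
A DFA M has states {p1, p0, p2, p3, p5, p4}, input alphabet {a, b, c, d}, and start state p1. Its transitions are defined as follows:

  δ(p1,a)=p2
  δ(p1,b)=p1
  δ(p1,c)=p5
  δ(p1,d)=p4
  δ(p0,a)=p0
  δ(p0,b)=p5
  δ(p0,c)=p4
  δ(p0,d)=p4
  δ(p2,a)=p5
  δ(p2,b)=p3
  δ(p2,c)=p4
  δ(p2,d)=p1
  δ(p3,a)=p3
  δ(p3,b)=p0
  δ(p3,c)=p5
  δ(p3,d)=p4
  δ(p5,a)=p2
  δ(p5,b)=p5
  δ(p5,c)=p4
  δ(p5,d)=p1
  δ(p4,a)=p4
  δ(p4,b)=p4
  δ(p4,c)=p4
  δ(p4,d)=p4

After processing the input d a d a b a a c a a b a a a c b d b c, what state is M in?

p4

p1 → p4 → p4 → p4 → p4 → p4 → p4 → p4 → p4 → p4 → p4 → p4 → p4 → p4 → p4 → p4 → p4 → p4 → p4 → p4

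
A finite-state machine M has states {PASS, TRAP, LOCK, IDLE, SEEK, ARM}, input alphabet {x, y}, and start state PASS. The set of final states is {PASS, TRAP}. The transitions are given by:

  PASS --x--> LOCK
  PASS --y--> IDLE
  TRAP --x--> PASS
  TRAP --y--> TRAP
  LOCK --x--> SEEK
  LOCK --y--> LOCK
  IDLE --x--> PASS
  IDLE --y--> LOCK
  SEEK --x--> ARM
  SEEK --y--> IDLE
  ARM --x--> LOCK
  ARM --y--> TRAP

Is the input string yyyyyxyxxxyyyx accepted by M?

Trace: PASS -y-> IDLE -y-> LOCK -y-> LOCK -y-> LOCK -y-> LOCK -x-> SEEK -y-> IDLE -x-> PASS -x-> LOCK -x-> SEEK -y-> IDLE -y-> LOCK -y-> LOCK -x-> SEEK
End state SEEK is not accepting.

No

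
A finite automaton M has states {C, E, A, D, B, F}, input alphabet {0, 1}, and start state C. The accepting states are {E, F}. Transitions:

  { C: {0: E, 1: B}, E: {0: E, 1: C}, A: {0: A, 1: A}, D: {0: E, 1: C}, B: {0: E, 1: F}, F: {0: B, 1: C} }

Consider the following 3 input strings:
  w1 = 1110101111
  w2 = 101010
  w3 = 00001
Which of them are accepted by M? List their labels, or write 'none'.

w1: C → B → F → C → E → C → E → C → B → F → C  → end C, rejected
w2: C → B → E → C → E → C → E  → end E, accepted
w3: C → E → E → E → E → C  → end C, rejected

w2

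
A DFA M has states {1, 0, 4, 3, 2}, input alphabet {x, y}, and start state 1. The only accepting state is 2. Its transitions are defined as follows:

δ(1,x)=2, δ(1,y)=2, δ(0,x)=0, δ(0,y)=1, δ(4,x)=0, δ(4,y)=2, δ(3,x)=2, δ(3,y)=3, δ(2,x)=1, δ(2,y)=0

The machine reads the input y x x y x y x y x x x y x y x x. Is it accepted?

No

1 → 2 → 1 → 2 → 0 → 0 → 1 → 2 → 0 → 0 → 0 → 0 → 1 → 2 → 0 → 0 → 0
End state 0 is not accepting.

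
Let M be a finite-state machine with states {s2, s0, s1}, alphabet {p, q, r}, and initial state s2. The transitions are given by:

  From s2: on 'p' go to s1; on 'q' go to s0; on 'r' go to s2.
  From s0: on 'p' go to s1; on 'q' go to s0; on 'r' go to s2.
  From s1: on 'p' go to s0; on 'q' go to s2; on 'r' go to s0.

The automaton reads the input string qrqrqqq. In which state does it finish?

start at s2
read 'q': s2 → s0
read 'r': s0 → s2
read 'q': s2 → s0
read 'r': s0 → s2
read 'q': s2 → s0
read 'q': s0 → s0
read 'q': s0 → s0

s0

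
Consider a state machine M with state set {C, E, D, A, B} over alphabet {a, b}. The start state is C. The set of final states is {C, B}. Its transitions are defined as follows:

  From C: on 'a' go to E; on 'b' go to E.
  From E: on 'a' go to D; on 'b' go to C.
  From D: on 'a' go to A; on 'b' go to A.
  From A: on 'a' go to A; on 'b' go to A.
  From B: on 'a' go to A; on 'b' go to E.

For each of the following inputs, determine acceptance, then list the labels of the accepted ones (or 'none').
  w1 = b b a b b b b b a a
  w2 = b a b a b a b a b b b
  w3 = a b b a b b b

w1: Trace: C -b-> E -b-> C -a-> E -b-> C -b-> E -b-> C -b-> E -b-> C -a-> E -a-> D  → end D, rejected
w2: Trace: C -b-> E -a-> D -b-> A -a-> A -b-> A -a-> A -b-> A -a-> A -b-> A -b-> A -b-> A  → end A, rejected
w3: Trace: C -a-> E -b-> C -b-> E -a-> D -b-> A -b-> A -b-> A  → end A, rejected

none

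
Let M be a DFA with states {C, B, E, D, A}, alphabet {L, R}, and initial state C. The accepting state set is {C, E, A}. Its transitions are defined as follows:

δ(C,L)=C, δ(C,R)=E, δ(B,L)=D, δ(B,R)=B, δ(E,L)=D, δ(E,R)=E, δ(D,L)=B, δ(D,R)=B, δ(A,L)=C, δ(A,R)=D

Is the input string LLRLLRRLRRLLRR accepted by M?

No

start at C
read 'L': C → C
read 'L': C → C
read 'R': C → E
read 'L': E → D
read 'L': D → B
read 'R': B → B
read 'R': B → B
read 'L': B → D
read 'R': D → B
read 'R': B → B
read 'L': B → D
read 'L': D → B
read 'R': B → B
read 'R': B → B
End state B is not accepting.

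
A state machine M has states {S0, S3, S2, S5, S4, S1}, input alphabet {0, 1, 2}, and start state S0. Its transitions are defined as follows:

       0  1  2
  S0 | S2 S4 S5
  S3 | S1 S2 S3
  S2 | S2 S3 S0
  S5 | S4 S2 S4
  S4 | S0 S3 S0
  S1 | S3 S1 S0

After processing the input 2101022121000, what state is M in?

Trace: S0 -2-> S5 -1-> S2 -0-> S2 -1-> S3 -0-> S1 -2-> S0 -2-> S5 -1-> S2 -2-> S0 -1-> S4 -0-> S0 -0-> S2 -0-> S2

S2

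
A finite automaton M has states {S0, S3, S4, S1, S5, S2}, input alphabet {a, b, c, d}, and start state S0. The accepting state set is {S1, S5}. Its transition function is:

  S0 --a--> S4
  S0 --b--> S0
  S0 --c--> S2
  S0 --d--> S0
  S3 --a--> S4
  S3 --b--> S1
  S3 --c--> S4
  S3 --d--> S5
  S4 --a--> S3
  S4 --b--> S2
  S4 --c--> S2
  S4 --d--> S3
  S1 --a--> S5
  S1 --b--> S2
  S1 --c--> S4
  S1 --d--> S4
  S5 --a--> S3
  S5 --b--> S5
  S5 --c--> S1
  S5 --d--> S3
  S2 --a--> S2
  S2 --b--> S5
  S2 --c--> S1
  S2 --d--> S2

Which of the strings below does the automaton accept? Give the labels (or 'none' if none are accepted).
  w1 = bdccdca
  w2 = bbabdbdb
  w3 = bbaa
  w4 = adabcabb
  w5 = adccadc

w1: Trace: S0 -b-> S0 -d-> S0 -c-> S2 -c-> S1 -d-> S4 -c-> S2 -a-> S2  → end S2, rejected
w2: Trace: S0 -b-> S0 -b-> S0 -a-> S4 -b-> S2 -d-> S2 -b-> S5 -d-> S3 -b-> S1  → end S1, accepted
w3: Trace: S0 -b-> S0 -b-> S0 -a-> S4 -a-> S3  → end S3, rejected
w4: Trace: S0 -a-> S4 -d-> S3 -a-> S4 -b-> S2 -c-> S1 -a-> S5 -b-> S5 -b-> S5  → end S5, accepted
w5: Trace: S0 -a-> S4 -d-> S3 -c-> S4 -c-> S2 -a-> S2 -d-> S2 -c-> S1  → end S1, accepted

w2, w4, w5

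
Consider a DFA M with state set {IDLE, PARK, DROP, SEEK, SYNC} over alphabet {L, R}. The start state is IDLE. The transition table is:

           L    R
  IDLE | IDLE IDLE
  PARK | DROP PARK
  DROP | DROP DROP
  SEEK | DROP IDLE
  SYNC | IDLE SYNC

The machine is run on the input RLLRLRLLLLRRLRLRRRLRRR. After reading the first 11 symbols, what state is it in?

IDLE

IDLE → IDLE → IDLE → IDLE → IDLE → IDLE → IDLE → IDLE → IDLE → IDLE → IDLE → IDLE
After 11 symbols: IDLE.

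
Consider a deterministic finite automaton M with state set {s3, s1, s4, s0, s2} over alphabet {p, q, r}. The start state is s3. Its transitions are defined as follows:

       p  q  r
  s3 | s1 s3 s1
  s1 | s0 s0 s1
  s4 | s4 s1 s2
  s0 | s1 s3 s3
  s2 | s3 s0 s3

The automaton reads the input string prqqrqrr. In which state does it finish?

s1

s3 → s1 → s1 → s0 → s3 → s1 → s0 → s3 → s1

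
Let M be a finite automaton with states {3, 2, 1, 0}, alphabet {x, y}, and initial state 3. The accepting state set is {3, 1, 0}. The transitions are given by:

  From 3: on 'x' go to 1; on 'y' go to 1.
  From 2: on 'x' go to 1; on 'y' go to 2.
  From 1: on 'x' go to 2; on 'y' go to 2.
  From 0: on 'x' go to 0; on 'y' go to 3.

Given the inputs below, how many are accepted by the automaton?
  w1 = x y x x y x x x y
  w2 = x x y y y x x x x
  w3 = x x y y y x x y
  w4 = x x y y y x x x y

w1: 3 → 1 → 2 → 1 → 2 → 2 → 1 → 2 → 1 → 2  → end 2, rejected
w2: 3 → 1 → 2 → 2 → 2 → 2 → 1 → 2 → 1 → 2  → end 2, rejected
w3: 3 → 1 → 2 → 2 → 2 → 2 → 1 → 2 → 2  → end 2, rejected
w4: 3 → 1 → 2 → 2 → 2 → 2 → 1 → 2 → 1 → 2  → end 2, rejected

0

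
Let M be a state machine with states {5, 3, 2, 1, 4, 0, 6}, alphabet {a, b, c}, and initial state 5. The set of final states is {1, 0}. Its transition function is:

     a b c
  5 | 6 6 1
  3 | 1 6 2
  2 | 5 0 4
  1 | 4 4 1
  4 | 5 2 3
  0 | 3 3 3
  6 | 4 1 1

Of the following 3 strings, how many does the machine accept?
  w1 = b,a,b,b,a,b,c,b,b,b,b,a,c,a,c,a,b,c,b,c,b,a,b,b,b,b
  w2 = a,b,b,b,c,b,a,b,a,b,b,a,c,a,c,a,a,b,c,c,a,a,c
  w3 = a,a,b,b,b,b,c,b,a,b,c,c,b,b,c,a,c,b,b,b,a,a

2

w1: Trace: 5 -b-> 6 -a-> 4 -b-> 2 -b-> 0 -a-> 3 -b-> 6 -c-> 1 -b-> 4 -b-> 2 -b-> 0 -b-> 3 -a-> 1 -c-> 1 -a-> 4 -c-> 3 -a-> 1 -b-> 4 -c-> 3 -b-> 6 -c-> 1 -b-> 4 -a-> 5 -b-> 6 -b-> 1 -b-> 4 -b-> 2  → end 2, rejected
w2: Trace: 5 -a-> 6 -b-> 1 -b-> 4 -b-> 2 -c-> 4 -b-> 2 -a-> 5 -b-> 6 -a-> 4 -b-> 2 -b-> 0 -a-> 3 -c-> 2 -a-> 5 -c-> 1 -a-> 4 -a-> 5 -b-> 6 -c-> 1 -c-> 1 -a-> 4 -a-> 5 -c-> 1  → end 1, accepted
w3: Trace: 5 -a-> 6 -a-> 4 -b-> 2 -b-> 0 -b-> 3 -b-> 6 -c-> 1 -b-> 4 -a-> 5 -b-> 6 -c-> 1 -c-> 1 -b-> 4 -b-> 2 -c-> 4 -a-> 5 -c-> 1 -b-> 4 -b-> 2 -b-> 0 -a-> 3 -a-> 1  → end 1, accepted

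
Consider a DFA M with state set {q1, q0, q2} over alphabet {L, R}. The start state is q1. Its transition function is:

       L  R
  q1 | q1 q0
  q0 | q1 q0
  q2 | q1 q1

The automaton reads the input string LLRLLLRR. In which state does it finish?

q0

start at q1
read 'L': q1 → q1
read 'L': q1 → q1
read 'R': q1 → q0
read 'L': q0 → q1
read 'L': q1 → q1
read 'L': q1 → q1
read 'R': q1 → q0
read 'R': q0 → q0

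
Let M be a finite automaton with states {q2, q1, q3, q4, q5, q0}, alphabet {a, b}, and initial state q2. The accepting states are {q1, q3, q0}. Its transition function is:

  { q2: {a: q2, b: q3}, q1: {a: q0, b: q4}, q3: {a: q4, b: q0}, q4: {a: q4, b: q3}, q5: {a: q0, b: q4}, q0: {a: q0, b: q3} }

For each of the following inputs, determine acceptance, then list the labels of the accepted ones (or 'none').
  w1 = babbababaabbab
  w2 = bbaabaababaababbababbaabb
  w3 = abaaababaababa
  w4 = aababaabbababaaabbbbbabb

w1:
  start at q2
  read 'b': q2 → q3
  read 'a': q3 → q4
  read 'b': q4 → q3
  read 'b': q3 → q0
  read 'a': q0 → q0
  read 'b': q0 → q3
  read 'a': q3 → q4
  read 'b': q4 → q3
  read 'a': q3 → q4
  read 'a': q4 → q4
  read 'b': q4 → q3
  read 'b': q3 → q0
  read 'a': q0 → q0
  read 'b': q0 → q3
  end q3, accepted
w2:
  start at q2
  read 'b': q2 → q3
  read 'b': q3 → q0
  read 'a': q0 → q0
  read 'a': q0 → q0
  read 'b': q0 → q3
  read 'a': q3 → q4
  read 'a': q4 → q4
  read 'b': q4 → q3
  read 'a': q3 → q4
  read 'b': q4 → q3
  read 'a': q3 → q4
  read 'a': q4 → q4
  read 'b': q4 → q3
  read 'a': q3 → q4
  read 'b': q4 → q3
  read 'b': q3 → q0
  read 'a': q0 → q0
  read 'b': q0 → q3
  read 'a': q3 → q4
  read 'b': q4 → q3
  read 'b': q3 → q0
  read 'a': q0 → q0
  read 'a': q0 → q0
  read 'b': q0 → q3
  read 'b': q3 → q0
  end q0, accepted
w3:
  start at q2
  read 'a': q2 → q2
  read 'b': q2 → q3
  read 'a': q3 → q4
  read 'a': q4 → q4
  read 'a': q4 → q4
  read 'b': q4 → q3
  read 'a': q3 → q4
  read 'b': q4 → q3
  read 'a': q3 → q4
  read 'a': q4 → q4
  read 'b': q4 → q3
  read 'a': q3 → q4
  read 'b': q4 → q3
  read 'a': q3 → q4
  end q4, rejected
w4:
  start at q2
  read 'a': q2 → q2
  read 'a': q2 → q2
  read 'b': q2 → q3
  read 'a': q3 → q4
  read 'b': q4 → q3
  read 'a': q3 → q4
  read 'a': q4 → q4
  read 'b': q4 → q3
  read 'b': q3 → q0
  read 'a': q0 → q0
  read 'b': q0 → q3
  read 'a': q3 → q4
  read 'b': q4 → q3
  read 'a': q3 → q4
  read 'a': q4 → q4
  read 'a': q4 → q4
  read 'b': q4 → q3
  read 'b': q3 → q0
  read 'b': q0 → q3
  read 'b': q3 → q0
  read 'b': q0 → q3
  read 'a': q3 → q4
  read 'b': q4 → q3
  read 'b': q3 → q0
  end q0, accepted

w1, w2, w4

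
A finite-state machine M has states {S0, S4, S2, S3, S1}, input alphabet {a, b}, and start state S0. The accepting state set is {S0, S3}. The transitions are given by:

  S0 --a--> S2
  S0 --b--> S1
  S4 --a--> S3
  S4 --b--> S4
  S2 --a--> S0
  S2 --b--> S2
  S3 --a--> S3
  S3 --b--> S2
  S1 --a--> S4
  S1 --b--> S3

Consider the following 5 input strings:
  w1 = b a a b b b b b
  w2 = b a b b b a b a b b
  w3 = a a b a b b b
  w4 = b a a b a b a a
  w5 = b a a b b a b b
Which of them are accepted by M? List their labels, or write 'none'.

w2, w4, w5

w1: S0 → S1 → S4 → S3 → S2 → S2 → S2 → S2 → S2  → end S2, rejected
w2: S0 → S1 → S4 → S4 → S4 → S4 → S3 → S2 → S0 → S1 → S3  → end S3, accepted
w3: S0 → S2 → S0 → S1 → S4 → S4 → S4 → S4  → end S4, rejected
w4: S0 → S1 → S4 → S3 → S2 → S0 → S1 → S4 → S3  → end S3, accepted
w5: S0 → S1 → S4 → S3 → S2 → S2 → S0 → S1 → S3  → end S3, accepted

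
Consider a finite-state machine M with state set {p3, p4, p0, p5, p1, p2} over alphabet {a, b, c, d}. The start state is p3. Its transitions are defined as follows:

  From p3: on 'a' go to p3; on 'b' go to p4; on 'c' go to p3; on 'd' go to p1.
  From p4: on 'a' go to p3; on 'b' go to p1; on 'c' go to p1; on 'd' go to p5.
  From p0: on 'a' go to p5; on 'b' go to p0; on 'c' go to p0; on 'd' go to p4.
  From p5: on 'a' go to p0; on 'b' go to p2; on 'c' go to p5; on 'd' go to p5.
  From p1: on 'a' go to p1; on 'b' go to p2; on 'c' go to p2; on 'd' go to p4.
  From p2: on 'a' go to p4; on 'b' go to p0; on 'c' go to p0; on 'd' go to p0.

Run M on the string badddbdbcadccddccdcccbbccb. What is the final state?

p0

start at p3
read 'b': p3 → p4
read 'a': p4 → p3
read 'd': p3 → p1
read 'd': p1 → p4
read 'd': p4 → p5
read 'b': p5 → p2
read 'd': p2 → p0
read 'b': p0 → p0
read 'c': p0 → p0
read 'a': p0 → p5
read 'd': p5 → p5
read 'c': p5 → p5
read 'c': p5 → p5
read 'd': p5 → p5
read 'd': p5 → p5
read 'c': p5 → p5
read 'c': p5 → p5
read 'd': p5 → p5
read 'c': p5 → p5
read 'c': p5 → p5
read 'c': p5 → p5
read 'b': p5 → p2
read 'b': p2 → p0
read 'c': p0 → p0
read 'c': p0 → p0
read 'b': p0 → p0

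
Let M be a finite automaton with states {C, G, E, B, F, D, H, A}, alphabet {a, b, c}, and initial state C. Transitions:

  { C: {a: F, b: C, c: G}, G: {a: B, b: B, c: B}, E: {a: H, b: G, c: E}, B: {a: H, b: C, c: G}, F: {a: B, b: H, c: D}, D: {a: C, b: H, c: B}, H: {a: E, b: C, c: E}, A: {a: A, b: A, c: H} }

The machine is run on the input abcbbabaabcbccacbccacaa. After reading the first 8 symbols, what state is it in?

F

start at C
read 'a': C → F
read 'b': F → H
read 'c': H → E
read 'b': E → G
read 'b': G → B
read 'a': B → H
read 'b': H → C
read 'a': C → F
After 8 symbols: F.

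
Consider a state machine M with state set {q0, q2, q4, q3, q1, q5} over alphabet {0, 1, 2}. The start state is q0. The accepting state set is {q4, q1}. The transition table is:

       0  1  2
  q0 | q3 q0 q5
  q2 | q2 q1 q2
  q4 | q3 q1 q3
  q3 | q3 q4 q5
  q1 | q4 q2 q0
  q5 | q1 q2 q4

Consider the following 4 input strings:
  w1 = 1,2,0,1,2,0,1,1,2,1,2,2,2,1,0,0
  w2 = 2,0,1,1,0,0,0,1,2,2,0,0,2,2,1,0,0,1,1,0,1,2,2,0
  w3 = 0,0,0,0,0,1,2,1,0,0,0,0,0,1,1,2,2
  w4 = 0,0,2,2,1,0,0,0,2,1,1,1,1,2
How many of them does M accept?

1

w1:
  start at q0
  read '1': q0 → q0
  read '2': q0 → q5
  read '0': q5 → q1
  read '1': q1 → q2
  read '2': q2 → q2
  read '0': q2 → q2
  read '1': q2 → q1
  read '1': q1 → q2
  read '2': q2 → q2
  read '1': q2 → q1
  read '2': q1 → q0
  read '2': q0 → q5
  read '2': q5 → q4
  read '1': q4 → q1
  read '0': q1 → q4
  read '0': q4 → q3
  end q3, rejected
w2:
  start at q0
  read '2': q0 → q5
  read '0': q5 → q1
  read '1': q1 → q2
  read '1': q2 → q1
  read '0': q1 → q4
  read '0': q4 → q3
  read '0': q3 → q3
  read '1': q3 → q4
  read '2': q4 → q3
  read '2': q3 → q5
  read '0': q5 → q1
  read '0': q1 → q4
  read '2': q4 → q3
  read '2': q3 → q5
  read '1': q5 → q2
  read '0': q2 → q2
  read '0': q2 → q2
  read '1': q2 → q1
  read '1': q1 → q2
  read '0': q2 → q2
  read '1': q2 → q1
  read '2': q1 → q0
  read '2': q0 → q5
  read '0': q5 → q1
  end q1, accepted
w3:
  start at q0
  read '0': q0 → q3
  read '0': q3 → q3
  read '0': q3 → q3
  read '0': q3 → q3
  read '0': q3 → q3
  read '1': q3 → q4
  read '2': q4 → q3
  read '1': q3 → q4
  read '0': q4 → q3
  read '0': q3 → q3
  read '0': q3 → q3
  read '0': q3 → q3
  read '0': q3 → q3
  read '1': q3 → q4
  read '1': q4 → q1
  read '2': q1 → q0
  read '2': q0 → q5
  end q5, rejected
w4:
  start at q0
  read '0': q0 → q3
  read '0': q3 → q3
  read '2': q3 → q5
  read '2': q5 → q4
  read '1': q4 → q1
  read '0': q1 → q4
  read '0': q4 → q3
  read '0': q3 → q3
  read '2': q3 → q5
  read '1': q5 → q2
  read '1': q2 → q1
  read '1': q1 → q2
  read '1': q2 → q1
  read '2': q1 → q0
  end q0, rejected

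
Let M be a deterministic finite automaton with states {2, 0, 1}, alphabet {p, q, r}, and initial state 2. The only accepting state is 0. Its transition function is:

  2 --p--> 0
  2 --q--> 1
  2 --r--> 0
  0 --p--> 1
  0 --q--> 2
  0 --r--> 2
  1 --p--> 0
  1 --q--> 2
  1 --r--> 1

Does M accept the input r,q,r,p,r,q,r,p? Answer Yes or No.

Trace: 2 -r-> 0 -q-> 2 -r-> 0 -p-> 1 -r-> 1 -q-> 2 -r-> 0 -p-> 1
End state 1 is not accepting.

No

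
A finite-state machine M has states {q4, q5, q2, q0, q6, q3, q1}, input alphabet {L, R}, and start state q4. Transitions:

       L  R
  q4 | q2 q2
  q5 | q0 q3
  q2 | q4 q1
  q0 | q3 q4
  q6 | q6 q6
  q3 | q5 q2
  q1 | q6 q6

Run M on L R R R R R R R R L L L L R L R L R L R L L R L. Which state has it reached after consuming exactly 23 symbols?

q6

q4 → q2 → q1 → q6 → q6 → q6 → q6 → q6 → q6 → q6 → q6 → q6 → q6 → q6 → q6 → q6 → q6 → q6 → q6 → q6 → q6 → q6 → q6 → q6
After 23 symbols: q6.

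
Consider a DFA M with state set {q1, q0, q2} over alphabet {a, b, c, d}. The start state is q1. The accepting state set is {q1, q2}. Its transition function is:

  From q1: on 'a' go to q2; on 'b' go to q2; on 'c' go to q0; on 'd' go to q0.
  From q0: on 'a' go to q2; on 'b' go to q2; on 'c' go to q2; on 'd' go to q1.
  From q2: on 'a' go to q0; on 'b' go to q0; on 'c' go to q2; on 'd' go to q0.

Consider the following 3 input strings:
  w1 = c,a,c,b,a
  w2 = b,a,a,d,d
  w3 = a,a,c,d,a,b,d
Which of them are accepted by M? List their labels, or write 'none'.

w1, w2, w3

w1: Trace: q1 -c-> q0 -a-> q2 -c-> q2 -b-> q0 -a-> q2  → end q2, accepted
w2: Trace: q1 -b-> q2 -a-> q0 -a-> q2 -d-> q0 -d-> q1  → end q1, accepted
w3: Trace: q1 -a-> q2 -a-> q0 -c-> q2 -d-> q0 -a-> q2 -b-> q0 -d-> q1  → end q1, accepted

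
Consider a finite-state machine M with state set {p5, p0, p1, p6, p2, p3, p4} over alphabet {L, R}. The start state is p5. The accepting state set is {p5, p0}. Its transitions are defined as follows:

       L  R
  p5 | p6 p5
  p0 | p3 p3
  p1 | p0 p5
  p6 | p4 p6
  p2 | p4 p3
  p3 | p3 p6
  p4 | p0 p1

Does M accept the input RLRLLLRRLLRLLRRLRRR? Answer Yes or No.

Yes

Trace: p5 -R-> p5 -L-> p6 -R-> p6 -L-> p4 -L-> p0 -L-> p3 -R-> p6 -R-> p6 -L-> p4 -L-> p0 -R-> p3 -L-> p3 -L-> p3 -R-> p6 -R-> p6 -L-> p4 -R-> p1 -R-> p5 -R-> p5
End state p5 is accepting.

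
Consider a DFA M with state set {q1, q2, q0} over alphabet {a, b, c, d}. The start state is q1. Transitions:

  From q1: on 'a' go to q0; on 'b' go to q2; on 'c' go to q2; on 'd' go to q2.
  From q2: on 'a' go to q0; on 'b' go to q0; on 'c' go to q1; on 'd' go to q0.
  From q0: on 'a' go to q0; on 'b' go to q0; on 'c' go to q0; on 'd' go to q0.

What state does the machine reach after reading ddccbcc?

q0

Trace: q1 -d-> q2 -d-> q0 -c-> q0 -c-> q0 -b-> q0 -c-> q0 -c-> q0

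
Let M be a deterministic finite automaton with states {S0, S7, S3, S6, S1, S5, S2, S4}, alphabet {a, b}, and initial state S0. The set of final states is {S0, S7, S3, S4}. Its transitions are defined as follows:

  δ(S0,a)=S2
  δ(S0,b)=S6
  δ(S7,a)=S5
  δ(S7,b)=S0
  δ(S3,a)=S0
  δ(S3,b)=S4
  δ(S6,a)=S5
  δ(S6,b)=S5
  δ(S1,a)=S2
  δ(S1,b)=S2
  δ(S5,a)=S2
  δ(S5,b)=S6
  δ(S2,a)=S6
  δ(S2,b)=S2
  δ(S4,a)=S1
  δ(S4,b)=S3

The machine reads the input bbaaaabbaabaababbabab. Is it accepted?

S0 → S6 → S5 → S2 → S6 → S5 → S2 → S2 → S2 → S6 → S5 → S6 → S5 → S2 → S2 → S6 → S5 → S6 → S5 → S6 → S5 → S6
End state S6 is not accepting.

No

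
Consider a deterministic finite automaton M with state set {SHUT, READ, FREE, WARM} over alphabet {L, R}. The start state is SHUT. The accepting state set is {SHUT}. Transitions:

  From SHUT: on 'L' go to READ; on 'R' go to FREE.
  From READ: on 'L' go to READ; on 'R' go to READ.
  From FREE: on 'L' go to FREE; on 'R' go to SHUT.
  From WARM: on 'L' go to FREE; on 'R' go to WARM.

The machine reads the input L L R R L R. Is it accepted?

Trace: SHUT -L-> READ -L-> READ -R-> READ -R-> READ -L-> READ -R-> READ
End state READ is not accepting.

No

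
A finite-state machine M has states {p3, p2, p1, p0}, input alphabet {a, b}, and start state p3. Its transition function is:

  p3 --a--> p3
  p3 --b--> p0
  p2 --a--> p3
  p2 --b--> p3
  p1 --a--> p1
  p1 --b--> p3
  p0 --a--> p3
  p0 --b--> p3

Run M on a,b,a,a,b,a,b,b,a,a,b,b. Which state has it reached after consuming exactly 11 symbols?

p0

p3 → p3 → p0 → p3 → p3 → p0 → p3 → p0 → p3 → p3 → p3 → p0
After 11 symbols: p0.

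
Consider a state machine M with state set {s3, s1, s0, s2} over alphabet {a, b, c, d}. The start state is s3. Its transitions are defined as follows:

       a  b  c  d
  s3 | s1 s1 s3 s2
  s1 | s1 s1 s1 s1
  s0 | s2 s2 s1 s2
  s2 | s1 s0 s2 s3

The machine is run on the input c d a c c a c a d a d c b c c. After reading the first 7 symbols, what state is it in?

start at s3
read 'c': s3 → s3
read 'd': s3 → s2
read 'a': s2 → s1
read 'c': s1 → s1
read 'c': s1 → s1
read 'a': s1 → s1
read 'c': s1 → s1
After 7 symbols: s1.

s1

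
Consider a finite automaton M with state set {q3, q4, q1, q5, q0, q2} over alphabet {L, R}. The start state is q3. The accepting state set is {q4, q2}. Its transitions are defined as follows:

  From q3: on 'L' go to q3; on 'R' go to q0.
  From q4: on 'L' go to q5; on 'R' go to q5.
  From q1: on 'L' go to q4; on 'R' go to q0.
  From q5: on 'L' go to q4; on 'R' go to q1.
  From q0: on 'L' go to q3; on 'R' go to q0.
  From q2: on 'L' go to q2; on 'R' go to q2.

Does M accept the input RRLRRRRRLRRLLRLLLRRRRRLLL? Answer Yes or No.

No

q3 → q0 → q0 → q3 → q0 → q0 → q0 → q0 → q0 → q3 → q0 → q0 → q3 → q3 → q0 → q3 → q3 → q3 → q0 → q0 → q0 → q0 → q0 → q3 → q3 → q3
End state q3 is not accepting.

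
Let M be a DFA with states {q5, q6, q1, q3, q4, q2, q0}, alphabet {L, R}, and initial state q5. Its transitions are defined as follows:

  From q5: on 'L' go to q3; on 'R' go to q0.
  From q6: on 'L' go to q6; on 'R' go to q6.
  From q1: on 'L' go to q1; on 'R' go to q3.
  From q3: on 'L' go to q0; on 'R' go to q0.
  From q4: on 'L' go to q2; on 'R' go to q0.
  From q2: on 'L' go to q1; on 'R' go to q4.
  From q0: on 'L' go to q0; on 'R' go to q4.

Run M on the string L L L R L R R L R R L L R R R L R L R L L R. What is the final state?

Trace: q5 -L-> q3 -L-> q0 -L-> q0 -R-> q4 -L-> q2 -R-> q4 -R-> q0 -L-> q0 -R-> q4 -R-> q0 -L-> q0 -L-> q0 -R-> q4 -R-> q0 -R-> q4 -L-> q2 -R-> q4 -L-> q2 -R-> q4 -L-> q2 -L-> q1 -R-> q3

q3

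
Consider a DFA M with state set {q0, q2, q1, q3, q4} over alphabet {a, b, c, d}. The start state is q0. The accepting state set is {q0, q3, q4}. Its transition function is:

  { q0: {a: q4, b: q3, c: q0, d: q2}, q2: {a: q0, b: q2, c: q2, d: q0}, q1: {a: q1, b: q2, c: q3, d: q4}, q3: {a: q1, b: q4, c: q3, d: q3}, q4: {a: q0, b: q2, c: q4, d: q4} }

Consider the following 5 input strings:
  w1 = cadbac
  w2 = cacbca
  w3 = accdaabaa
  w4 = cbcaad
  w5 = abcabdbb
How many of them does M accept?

w1:
  start at q0
  read 'c': q0 → q0
  read 'a': q0 → q4
  read 'd': q4 → q4
  read 'b': q4 → q2
  read 'a': q2 → q0
  read 'c': q0 → q0
  end q0, accepted
w2:
  start at q0
  read 'c': q0 → q0
  read 'a': q0 → q4
  read 'c': q4 → q4
  read 'b': q4 → q2
  read 'c': q2 → q2
  read 'a': q2 → q0
  end q0, accepted
w3:
  start at q0
  read 'a': q0 → q4
  read 'c': q4 → q4
  read 'c': q4 → q4
  read 'd': q4 → q4
  read 'a': q4 → q0
  read 'a': q0 → q4
  read 'b': q4 → q2
  read 'a': q2 → q0
  read 'a': q0 → q4
  end q4, accepted
w4:
  start at q0
  read 'c': q0 → q0
  read 'b': q0 → q3
  read 'c': q3 → q3
  read 'a': q3 → q1
  read 'a': q1 → q1
  read 'd': q1 → q4
  end q4, accepted
w5:
  start at q0
  read 'a': q0 → q4
  read 'b': q4 → q2
  read 'c': q2 → q2
  read 'a': q2 → q0
  read 'b': q0 → q3
  read 'd': q3 → q3
  read 'b': q3 → q4
  read 'b': q4 → q2
  end q2, rejected

4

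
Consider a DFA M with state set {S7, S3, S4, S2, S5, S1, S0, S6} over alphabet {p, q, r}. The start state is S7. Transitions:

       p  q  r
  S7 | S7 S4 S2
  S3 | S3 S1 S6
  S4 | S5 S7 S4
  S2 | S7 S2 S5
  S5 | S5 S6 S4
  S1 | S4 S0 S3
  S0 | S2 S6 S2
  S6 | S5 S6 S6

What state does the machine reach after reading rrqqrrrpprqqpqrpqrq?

start at S7
read 'r': S7 → S2
read 'r': S2 → S5
read 'q': S5 → S6
read 'q': S6 → S6
read 'r': S6 → S6
read 'r': S6 → S6
read 'r': S6 → S6
read 'p': S6 → S5
read 'p': S5 → S5
read 'r': S5 → S4
read 'q': S4 → S7
read 'q': S7 → S4
read 'p': S4 → S5
read 'q': S5 → S6
read 'r': S6 → S6
read 'p': S6 → S5
read 'q': S5 → S6
read 'r': S6 → S6
read 'q': S6 → S6

S6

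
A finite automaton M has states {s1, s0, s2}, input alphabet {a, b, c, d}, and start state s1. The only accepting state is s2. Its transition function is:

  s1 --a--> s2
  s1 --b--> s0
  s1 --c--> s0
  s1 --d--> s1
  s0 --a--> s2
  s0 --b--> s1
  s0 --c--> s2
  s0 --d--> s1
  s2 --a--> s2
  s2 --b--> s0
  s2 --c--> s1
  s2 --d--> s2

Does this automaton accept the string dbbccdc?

s1 → s1 → s0 → s1 → s0 → s2 → s2 → s1
End state s1 is not accepting.

No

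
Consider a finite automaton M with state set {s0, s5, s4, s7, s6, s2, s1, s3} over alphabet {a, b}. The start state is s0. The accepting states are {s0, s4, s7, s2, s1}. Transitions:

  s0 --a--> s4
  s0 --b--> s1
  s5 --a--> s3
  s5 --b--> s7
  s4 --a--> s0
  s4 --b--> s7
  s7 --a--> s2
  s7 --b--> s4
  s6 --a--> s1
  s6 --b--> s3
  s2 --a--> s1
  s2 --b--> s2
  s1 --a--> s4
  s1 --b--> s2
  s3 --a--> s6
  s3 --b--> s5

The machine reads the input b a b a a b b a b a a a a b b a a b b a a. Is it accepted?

Yes

start at s0
read 'b': s0 → s1
read 'a': s1 → s4
read 'b': s4 → s7
read 'a': s7 → s2
read 'a': s2 → s1
read 'b': s1 → s2
read 'b': s2 → s2
read 'a': s2 → s1
read 'b': s1 → s2
read 'a': s2 → s1
read 'a': s1 → s4
read 'a': s4 → s0
read 'a': s0 → s4
read 'b': s4 → s7
read 'b': s7 → s4
read 'a': s4 → s0
read 'a': s0 → s4
read 'b': s4 → s7
read 'b': s7 → s4
read 'a': s4 → s0
read 'a': s0 → s4
End state s4 is accepting.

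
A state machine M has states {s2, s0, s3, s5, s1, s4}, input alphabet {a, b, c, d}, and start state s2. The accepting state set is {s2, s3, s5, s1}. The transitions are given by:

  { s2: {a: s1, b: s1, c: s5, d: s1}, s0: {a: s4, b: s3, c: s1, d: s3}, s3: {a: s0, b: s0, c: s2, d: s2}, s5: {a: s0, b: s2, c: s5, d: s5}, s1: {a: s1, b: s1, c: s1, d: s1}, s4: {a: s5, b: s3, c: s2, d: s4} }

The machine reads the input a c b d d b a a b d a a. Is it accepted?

s2 → s1 → s1 → s1 → s1 → s1 → s1 → s1 → s1 → s1 → s1 → s1 → s1
End state s1 is accepting.

Yes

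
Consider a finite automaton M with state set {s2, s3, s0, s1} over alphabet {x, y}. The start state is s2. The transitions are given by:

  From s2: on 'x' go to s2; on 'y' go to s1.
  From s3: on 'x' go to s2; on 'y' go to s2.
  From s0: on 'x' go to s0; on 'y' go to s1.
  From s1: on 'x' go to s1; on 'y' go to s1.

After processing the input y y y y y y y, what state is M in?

s1

Trace: s2 -y-> s1 -y-> s1 -y-> s1 -y-> s1 -y-> s1 -y-> s1 -y-> s1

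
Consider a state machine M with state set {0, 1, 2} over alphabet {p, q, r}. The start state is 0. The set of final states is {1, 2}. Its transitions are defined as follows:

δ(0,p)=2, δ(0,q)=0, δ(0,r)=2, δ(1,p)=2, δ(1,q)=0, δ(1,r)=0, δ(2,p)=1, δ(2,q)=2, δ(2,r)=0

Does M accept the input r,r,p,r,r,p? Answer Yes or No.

Yes

Trace: 0 -r-> 2 -r-> 0 -p-> 2 -r-> 0 -r-> 2 -p-> 1
End state 1 is accepting.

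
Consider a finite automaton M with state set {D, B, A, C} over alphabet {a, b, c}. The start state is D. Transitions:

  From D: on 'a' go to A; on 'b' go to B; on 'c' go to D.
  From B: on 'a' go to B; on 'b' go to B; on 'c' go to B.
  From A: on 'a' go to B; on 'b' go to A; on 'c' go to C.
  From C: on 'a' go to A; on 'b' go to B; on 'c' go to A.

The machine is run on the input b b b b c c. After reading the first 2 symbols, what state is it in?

start at D
read 'b': D → B
read 'b': B → B
After 2 symbols: B.

B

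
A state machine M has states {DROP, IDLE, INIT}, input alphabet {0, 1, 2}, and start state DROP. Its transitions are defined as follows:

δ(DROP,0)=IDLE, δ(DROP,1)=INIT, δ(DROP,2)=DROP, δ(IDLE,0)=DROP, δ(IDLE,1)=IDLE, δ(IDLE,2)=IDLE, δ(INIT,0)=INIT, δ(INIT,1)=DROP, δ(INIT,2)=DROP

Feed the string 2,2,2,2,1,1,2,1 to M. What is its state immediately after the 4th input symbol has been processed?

Trace: DROP -2-> DROP -2-> DROP -2-> DROP -2-> DROP
After 4 symbols: DROP.

DROP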